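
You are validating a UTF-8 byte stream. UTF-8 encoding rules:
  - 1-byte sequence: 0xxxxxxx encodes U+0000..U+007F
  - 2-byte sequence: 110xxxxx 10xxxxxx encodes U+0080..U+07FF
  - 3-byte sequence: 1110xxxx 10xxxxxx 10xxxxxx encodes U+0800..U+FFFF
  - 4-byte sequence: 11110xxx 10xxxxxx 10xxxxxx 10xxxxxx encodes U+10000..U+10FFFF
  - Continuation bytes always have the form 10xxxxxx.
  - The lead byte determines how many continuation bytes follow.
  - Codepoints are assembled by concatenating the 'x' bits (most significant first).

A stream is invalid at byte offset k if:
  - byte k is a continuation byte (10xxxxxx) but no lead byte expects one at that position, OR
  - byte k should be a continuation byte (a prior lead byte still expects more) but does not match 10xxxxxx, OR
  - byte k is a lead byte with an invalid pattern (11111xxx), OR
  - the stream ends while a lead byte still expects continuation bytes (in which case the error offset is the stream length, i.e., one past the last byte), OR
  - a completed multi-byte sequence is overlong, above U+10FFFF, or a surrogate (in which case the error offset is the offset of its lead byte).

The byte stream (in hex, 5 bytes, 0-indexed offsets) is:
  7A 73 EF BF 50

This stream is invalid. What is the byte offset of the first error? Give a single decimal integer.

Answer: 4

Derivation:
Byte[0]=7A: 1-byte ASCII. cp=U+007A
Byte[1]=73: 1-byte ASCII. cp=U+0073
Byte[2]=EF: 3-byte lead, need 2 cont bytes. acc=0xF
Byte[3]=BF: continuation. acc=(acc<<6)|0x3F=0x3FF
Byte[4]=50: expected 10xxxxxx continuation. INVALID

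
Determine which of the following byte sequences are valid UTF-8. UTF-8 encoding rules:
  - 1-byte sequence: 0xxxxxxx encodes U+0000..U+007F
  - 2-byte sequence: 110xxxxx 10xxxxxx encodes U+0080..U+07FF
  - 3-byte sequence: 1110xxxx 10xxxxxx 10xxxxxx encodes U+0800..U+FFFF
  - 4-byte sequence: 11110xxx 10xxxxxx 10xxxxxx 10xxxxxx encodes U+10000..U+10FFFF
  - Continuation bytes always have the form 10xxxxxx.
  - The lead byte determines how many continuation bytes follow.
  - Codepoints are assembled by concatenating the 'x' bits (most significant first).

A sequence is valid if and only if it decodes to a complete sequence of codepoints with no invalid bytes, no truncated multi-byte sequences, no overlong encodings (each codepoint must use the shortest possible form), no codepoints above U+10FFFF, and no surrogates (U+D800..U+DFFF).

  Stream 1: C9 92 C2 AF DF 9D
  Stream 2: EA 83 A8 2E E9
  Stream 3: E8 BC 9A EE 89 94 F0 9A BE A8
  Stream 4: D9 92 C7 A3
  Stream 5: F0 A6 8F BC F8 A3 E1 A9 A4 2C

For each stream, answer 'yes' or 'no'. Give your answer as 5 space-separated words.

Stream 1: decodes cleanly. VALID
Stream 2: error at byte offset 5. INVALID
Stream 3: decodes cleanly. VALID
Stream 4: decodes cleanly. VALID
Stream 5: error at byte offset 4. INVALID

Answer: yes no yes yes no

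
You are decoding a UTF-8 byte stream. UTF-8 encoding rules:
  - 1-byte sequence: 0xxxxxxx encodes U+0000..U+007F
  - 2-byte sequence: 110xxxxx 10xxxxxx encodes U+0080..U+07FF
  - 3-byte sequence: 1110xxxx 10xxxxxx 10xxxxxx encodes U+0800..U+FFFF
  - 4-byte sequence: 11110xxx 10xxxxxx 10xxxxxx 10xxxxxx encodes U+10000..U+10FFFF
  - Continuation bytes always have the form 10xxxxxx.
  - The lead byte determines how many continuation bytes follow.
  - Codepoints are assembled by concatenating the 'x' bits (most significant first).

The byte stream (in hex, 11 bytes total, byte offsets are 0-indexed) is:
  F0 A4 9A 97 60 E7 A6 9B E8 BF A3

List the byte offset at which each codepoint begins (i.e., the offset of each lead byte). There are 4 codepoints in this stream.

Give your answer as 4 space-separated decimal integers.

Byte[0]=F0: 4-byte lead, need 3 cont bytes. acc=0x0
Byte[1]=A4: continuation. acc=(acc<<6)|0x24=0x24
Byte[2]=9A: continuation. acc=(acc<<6)|0x1A=0x91A
Byte[3]=97: continuation. acc=(acc<<6)|0x17=0x24697
Completed: cp=U+24697 (starts at byte 0)
Byte[4]=60: 1-byte ASCII. cp=U+0060
Byte[5]=E7: 3-byte lead, need 2 cont bytes. acc=0x7
Byte[6]=A6: continuation. acc=(acc<<6)|0x26=0x1E6
Byte[7]=9B: continuation. acc=(acc<<6)|0x1B=0x799B
Completed: cp=U+799B (starts at byte 5)
Byte[8]=E8: 3-byte lead, need 2 cont bytes. acc=0x8
Byte[9]=BF: continuation. acc=(acc<<6)|0x3F=0x23F
Byte[10]=A3: continuation. acc=(acc<<6)|0x23=0x8FE3
Completed: cp=U+8FE3 (starts at byte 8)

Answer: 0 4 5 8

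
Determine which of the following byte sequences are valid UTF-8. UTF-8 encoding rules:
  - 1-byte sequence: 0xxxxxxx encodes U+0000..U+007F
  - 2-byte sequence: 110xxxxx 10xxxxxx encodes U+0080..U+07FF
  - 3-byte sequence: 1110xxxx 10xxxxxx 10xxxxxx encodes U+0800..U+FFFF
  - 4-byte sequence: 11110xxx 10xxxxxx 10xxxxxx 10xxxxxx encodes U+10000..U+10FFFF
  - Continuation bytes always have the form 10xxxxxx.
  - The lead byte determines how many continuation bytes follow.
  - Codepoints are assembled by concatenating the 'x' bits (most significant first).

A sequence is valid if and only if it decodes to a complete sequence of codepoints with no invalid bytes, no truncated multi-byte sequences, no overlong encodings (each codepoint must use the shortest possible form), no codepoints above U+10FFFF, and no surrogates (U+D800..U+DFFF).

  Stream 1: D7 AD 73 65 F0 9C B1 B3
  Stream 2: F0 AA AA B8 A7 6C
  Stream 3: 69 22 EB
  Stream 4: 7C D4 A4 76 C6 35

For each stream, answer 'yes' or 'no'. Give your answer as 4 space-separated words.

Stream 1: decodes cleanly. VALID
Stream 2: error at byte offset 4. INVALID
Stream 3: error at byte offset 3. INVALID
Stream 4: error at byte offset 5. INVALID

Answer: yes no no no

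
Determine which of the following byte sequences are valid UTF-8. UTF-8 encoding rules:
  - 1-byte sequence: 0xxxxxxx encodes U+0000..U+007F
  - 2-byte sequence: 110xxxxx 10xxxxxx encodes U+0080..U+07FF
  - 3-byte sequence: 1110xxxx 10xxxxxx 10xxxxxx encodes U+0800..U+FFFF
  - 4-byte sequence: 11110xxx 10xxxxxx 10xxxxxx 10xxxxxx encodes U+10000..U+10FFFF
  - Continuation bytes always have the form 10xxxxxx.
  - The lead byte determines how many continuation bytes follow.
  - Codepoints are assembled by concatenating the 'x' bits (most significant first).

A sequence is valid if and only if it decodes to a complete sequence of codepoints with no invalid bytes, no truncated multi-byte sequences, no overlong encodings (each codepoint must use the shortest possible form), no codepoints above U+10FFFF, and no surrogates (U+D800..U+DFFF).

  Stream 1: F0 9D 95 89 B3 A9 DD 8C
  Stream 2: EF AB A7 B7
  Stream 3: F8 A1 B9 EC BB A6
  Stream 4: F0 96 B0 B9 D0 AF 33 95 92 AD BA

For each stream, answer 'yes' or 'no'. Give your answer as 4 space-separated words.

Stream 1: error at byte offset 4. INVALID
Stream 2: error at byte offset 3. INVALID
Stream 3: error at byte offset 0. INVALID
Stream 4: error at byte offset 7. INVALID

Answer: no no no no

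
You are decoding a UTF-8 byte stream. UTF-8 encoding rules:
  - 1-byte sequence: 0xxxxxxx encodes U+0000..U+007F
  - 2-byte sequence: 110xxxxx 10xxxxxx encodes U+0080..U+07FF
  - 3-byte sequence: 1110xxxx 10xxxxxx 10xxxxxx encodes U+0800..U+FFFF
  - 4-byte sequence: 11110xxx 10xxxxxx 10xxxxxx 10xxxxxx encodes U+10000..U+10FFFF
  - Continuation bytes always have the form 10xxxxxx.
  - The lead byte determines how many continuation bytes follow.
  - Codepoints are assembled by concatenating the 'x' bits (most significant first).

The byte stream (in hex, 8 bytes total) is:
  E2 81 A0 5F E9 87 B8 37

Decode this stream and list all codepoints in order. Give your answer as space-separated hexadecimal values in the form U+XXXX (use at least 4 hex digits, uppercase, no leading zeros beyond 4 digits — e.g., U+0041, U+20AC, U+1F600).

Answer: U+2060 U+005F U+91F8 U+0037

Derivation:
Byte[0]=E2: 3-byte lead, need 2 cont bytes. acc=0x2
Byte[1]=81: continuation. acc=(acc<<6)|0x01=0x81
Byte[2]=A0: continuation. acc=(acc<<6)|0x20=0x2060
Completed: cp=U+2060 (starts at byte 0)
Byte[3]=5F: 1-byte ASCII. cp=U+005F
Byte[4]=E9: 3-byte lead, need 2 cont bytes. acc=0x9
Byte[5]=87: continuation. acc=(acc<<6)|0x07=0x247
Byte[6]=B8: continuation. acc=(acc<<6)|0x38=0x91F8
Completed: cp=U+91F8 (starts at byte 4)
Byte[7]=37: 1-byte ASCII. cp=U+0037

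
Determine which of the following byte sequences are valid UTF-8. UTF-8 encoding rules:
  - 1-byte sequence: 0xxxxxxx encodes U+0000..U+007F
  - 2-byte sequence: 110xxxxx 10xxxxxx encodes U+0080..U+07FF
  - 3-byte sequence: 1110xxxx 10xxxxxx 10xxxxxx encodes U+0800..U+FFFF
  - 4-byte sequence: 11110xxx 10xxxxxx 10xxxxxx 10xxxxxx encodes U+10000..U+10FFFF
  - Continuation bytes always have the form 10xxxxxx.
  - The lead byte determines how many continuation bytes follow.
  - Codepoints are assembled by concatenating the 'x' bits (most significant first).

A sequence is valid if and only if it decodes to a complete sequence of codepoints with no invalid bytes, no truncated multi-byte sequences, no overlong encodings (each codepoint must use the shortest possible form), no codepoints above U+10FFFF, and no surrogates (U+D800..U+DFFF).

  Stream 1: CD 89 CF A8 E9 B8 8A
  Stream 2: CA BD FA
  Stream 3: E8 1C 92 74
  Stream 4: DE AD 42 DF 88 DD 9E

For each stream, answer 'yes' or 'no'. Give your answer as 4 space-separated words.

Answer: yes no no yes

Derivation:
Stream 1: decodes cleanly. VALID
Stream 2: error at byte offset 2. INVALID
Stream 3: error at byte offset 1. INVALID
Stream 4: decodes cleanly. VALID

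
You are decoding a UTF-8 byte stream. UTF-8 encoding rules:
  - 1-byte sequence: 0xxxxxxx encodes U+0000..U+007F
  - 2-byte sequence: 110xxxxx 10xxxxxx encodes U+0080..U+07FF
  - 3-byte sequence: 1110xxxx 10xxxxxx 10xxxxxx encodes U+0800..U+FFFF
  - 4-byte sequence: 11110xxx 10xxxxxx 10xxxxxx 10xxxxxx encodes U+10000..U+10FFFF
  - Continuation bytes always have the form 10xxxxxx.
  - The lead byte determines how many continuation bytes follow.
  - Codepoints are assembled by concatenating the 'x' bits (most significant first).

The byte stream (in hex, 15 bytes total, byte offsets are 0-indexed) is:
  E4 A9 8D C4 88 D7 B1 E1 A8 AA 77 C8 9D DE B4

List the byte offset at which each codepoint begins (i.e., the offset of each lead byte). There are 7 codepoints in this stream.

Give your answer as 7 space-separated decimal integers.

Answer: 0 3 5 7 10 11 13

Derivation:
Byte[0]=E4: 3-byte lead, need 2 cont bytes. acc=0x4
Byte[1]=A9: continuation. acc=(acc<<6)|0x29=0x129
Byte[2]=8D: continuation. acc=(acc<<6)|0x0D=0x4A4D
Completed: cp=U+4A4D (starts at byte 0)
Byte[3]=C4: 2-byte lead, need 1 cont bytes. acc=0x4
Byte[4]=88: continuation. acc=(acc<<6)|0x08=0x108
Completed: cp=U+0108 (starts at byte 3)
Byte[5]=D7: 2-byte lead, need 1 cont bytes. acc=0x17
Byte[6]=B1: continuation. acc=(acc<<6)|0x31=0x5F1
Completed: cp=U+05F1 (starts at byte 5)
Byte[7]=E1: 3-byte lead, need 2 cont bytes. acc=0x1
Byte[8]=A8: continuation. acc=(acc<<6)|0x28=0x68
Byte[9]=AA: continuation. acc=(acc<<6)|0x2A=0x1A2A
Completed: cp=U+1A2A (starts at byte 7)
Byte[10]=77: 1-byte ASCII. cp=U+0077
Byte[11]=C8: 2-byte lead, need 1 cont bytes. acc=0x8
Byte[12]=9D: continuation. acc=(acc<<6)|0x1D=0x21D
Completed: cp=U+021D (starts at byte 11)
Byte[13]=DE: 2-byte lead, need 1 cont bytes. acc=0x1E
Byte[14]=B4: continuation. acc=(acc<<6)|0x34=0x7B4
Completed: cp=U+07B4 (starts at byte 13)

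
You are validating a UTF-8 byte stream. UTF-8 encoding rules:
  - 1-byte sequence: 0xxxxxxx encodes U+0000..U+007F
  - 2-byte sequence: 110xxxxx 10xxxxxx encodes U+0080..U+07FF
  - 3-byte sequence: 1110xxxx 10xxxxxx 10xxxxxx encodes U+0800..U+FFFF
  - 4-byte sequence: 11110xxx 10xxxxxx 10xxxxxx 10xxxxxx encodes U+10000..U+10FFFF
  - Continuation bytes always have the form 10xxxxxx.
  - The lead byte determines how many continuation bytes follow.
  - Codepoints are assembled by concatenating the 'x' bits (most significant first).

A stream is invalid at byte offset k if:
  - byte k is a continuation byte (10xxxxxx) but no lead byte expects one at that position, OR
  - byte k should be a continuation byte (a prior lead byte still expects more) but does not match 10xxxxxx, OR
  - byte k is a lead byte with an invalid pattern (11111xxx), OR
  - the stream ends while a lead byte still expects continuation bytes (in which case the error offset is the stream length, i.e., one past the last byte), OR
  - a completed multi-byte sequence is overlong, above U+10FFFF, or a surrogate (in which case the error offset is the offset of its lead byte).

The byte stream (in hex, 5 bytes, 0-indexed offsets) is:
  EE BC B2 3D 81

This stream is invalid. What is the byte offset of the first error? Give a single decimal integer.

Byte[0]=EE: 3-byte lead, need 2 cont bytes. acc=0xE
Byte[1]=BC: continuation. acc=(acc<<6)|0x3C=0x3BC
Byte[2]=B2: continuation. acc=(acc<<6)|0x32=0xEF32
Completed: cp=U+EF32 (starts at byte 0)
Byte[3]=3D: 1-byte ASCII. cp=U+003D
Byte[4]=81: INVALID lead byte (not 0xxx/110x/1110/11110)

Answer: 4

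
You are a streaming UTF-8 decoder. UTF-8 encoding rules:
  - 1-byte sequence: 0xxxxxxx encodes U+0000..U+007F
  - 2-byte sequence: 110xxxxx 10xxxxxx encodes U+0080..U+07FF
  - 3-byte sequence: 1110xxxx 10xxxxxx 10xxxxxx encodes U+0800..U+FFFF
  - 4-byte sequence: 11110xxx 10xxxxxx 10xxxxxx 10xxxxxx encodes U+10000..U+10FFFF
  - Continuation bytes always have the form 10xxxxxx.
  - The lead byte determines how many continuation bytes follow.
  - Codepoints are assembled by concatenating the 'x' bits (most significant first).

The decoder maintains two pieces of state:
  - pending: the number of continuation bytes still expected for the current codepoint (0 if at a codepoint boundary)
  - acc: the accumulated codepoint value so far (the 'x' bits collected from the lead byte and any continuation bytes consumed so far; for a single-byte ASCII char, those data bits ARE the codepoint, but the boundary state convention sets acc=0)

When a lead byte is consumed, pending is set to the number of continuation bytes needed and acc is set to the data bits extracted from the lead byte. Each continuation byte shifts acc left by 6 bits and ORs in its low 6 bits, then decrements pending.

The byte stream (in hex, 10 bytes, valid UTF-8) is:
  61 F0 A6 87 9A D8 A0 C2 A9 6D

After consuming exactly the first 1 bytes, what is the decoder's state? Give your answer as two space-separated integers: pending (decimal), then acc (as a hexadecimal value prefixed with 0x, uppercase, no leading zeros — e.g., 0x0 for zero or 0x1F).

Answer: 0 0x0

Derivation:
Byte[0]=61: 1-byte. pending=0, acc=0x0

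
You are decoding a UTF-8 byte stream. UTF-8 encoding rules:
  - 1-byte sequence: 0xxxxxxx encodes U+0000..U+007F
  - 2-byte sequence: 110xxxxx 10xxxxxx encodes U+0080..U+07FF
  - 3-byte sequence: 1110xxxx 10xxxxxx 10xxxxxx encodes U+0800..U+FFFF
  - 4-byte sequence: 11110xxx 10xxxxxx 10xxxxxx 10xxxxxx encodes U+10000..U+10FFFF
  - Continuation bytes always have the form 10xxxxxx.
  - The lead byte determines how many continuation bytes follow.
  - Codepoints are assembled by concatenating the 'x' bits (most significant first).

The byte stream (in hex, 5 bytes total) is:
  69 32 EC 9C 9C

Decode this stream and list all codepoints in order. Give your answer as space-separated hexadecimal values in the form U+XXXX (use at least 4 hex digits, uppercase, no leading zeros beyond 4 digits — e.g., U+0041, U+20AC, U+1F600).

Byte[0]=69: 1-byte ASCII. cp=U+0069
Byte[1]=32: 1-byte ASCII. cp=U+0032
Byte[2]=EC: 3-byte lead, need 2 cont bytes. acc=0xC
Byte[3]=9C: continuation. acc=(acc<<6)|0x1C=0x31C
Byte[4]=9C: continuation. acc=(acc<<6)|0x1C=0xC71C
Completed: cp=U+C71C (starts at byte 2)

Answer: U+0069 U+0032 U+C71C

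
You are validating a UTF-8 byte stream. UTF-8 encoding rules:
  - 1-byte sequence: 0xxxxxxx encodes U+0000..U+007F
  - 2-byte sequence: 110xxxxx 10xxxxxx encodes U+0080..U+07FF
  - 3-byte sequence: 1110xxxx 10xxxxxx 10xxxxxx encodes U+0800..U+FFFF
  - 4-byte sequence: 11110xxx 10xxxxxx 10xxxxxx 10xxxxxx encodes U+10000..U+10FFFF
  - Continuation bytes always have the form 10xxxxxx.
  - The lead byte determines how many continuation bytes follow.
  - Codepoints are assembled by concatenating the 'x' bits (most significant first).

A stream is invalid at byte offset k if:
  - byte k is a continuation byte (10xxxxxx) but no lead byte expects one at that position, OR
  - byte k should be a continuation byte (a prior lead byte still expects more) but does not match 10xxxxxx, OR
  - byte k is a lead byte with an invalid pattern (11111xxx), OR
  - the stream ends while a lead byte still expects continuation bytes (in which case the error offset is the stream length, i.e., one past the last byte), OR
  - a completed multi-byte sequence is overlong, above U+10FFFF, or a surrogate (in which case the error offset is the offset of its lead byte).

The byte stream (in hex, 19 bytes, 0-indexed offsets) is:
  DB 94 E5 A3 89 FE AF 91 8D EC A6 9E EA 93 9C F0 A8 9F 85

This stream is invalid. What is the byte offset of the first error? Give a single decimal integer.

Byte[0]=DB: 2-byte lead, need 1 cont bytes. acc=0x1B
Byte[1]=94: continuation. acc=(acc<<6)|0x14=0x6D4
Completed: cp=U+06D4 (starts at byte 0)
Byte[2]=E5: 3-byte lead, need 2 cont bytes. acc=0x5
Byte[3]=A3: continuation. acc=(acc<<6)|0x23=0x163
Byte[4]=89: continuation. acc=(acc<<6)|0x09=0x58C9
Completed: cp=U+58C9 (starts at byte 2)
Byte[5]=FE: INVALID lead byte (not 0xxx/110x/1110/11110)

Answer: 5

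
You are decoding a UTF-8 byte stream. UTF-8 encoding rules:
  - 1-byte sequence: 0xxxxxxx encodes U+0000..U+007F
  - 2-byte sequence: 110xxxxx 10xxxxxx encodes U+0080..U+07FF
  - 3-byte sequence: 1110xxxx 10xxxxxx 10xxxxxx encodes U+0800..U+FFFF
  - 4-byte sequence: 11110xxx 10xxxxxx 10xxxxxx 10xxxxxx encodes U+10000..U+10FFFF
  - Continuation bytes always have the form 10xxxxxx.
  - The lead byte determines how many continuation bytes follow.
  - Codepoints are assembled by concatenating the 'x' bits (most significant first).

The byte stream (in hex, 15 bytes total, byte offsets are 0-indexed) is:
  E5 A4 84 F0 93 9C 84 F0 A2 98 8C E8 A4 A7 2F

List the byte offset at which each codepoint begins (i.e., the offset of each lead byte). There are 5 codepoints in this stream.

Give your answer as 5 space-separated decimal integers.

Byte[0]=E5: 3-byte lead, need 2 cont bytes. acc=0x5
Byte[1]=A4: continuation. acc=(acc<<6)|0x24=0x164
Byte[2]=84: continuation. acc=(acc<<6)|0x04=0x5904
Completed: cp=U+5904 (starts at byte 0)
Byte[3]=F0: 4-byte lead, need 3 cont bytes. acc=0x0
Byte[4]=93: continuation. acc=(acc<<6)|0x13=0x13
Byte[5]=9C: continuation. acc=(acc<<6)|0x1C=0x4DC
Byte[6]=84: continuation. acc=(acc<<6)|0x04=0x13704
Completed: cp=U+13704 (starts at byte 3)
Byte[7]=F0: 4-byte lead, need 3 cont bytes. acc=0x0
Byte[8]=A2: continuation. acc=(acc<<6)|0x22=0x22
Byte[9]=98: continuation. acc=(acc<<6)|0x18=0x898
Byte[10]=8C: continuation. acc=(acc<<6)|0x0C=0x2260C
Completed: cp=U+2260C (starts at byte 7)
Byte[11]=E8: 3-byte lead, need 2 cont bytes. acc=0x8
Byte[12]=A4: continuation. acc=(acc<<6)|0x24=0x224
Byte[13]=A7: continuation. acc=(acc<<6)|0x27=0x8927
Completed: cp=U+8927 (starts at byte 11)
Byte[14]=2F: 1-byte ASCII. cp=U+002F

Answer: 0 3 7 11 14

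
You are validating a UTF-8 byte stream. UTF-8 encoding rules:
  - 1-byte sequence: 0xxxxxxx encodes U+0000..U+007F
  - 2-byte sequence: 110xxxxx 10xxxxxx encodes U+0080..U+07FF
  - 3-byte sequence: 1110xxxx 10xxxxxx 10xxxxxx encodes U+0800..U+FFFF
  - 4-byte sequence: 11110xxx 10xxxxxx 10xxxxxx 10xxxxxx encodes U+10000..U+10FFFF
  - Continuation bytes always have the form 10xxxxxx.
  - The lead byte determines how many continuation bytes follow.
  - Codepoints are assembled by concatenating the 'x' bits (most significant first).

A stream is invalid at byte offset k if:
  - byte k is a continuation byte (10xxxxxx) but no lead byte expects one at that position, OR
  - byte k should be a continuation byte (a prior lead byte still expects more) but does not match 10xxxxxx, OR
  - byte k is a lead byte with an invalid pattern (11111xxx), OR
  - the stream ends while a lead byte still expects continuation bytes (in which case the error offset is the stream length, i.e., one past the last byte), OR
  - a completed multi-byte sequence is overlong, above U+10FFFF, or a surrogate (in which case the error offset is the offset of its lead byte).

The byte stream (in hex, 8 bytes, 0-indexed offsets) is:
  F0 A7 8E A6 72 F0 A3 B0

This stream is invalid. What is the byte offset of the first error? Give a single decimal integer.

Byte[0]=F0: 4-byte lead, need 3 cont bytes. acc=0x0
Byte[1]=A7: continuation. acc=(acc<<6)|0x27=0x27
Byte[2]=8E: continuation. acc=(acc<<6)|0x0E=0x9CE
Byte[3]=A6: continuation. acc=(acc<<6)|0x26=0x273A6
Completed: cp=U+273A6 (starts at byte 0)
Byte[4]=72: 1-byte ASCII. cp=U+0072
Byte[5]=F0: 4-byte lead, need 3 cont bytes. acc=0x0
Byte[6]=A3: continuation. acc=(acc<<6)|0x23=0x23
Byte[7]=B0: continuation. acc=(acc<<6)|0x30=0x8F0
Byte[8]: stream ended, expected continuation. INVALID

Answer: 8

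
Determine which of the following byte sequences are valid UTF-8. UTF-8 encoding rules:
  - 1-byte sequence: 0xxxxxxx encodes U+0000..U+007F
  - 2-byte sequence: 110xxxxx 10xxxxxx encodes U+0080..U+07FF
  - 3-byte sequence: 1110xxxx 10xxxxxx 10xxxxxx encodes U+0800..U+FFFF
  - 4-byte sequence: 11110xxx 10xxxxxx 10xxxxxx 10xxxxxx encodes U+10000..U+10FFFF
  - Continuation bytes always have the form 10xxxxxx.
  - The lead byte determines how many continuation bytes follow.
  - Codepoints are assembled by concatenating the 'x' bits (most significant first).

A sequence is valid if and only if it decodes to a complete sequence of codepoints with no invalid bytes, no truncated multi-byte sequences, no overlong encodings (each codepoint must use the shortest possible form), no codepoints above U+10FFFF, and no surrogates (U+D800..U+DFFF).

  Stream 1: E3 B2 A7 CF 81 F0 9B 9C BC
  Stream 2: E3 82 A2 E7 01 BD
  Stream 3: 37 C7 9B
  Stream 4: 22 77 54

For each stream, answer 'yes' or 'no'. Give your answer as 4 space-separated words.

Stream 1: decodes cleanly. VALID
Stream 2: error at byte offset 4. INVALID
Stream 3: decodes cleanly. VALID
Stream 4: decodes cleanly. VALID

Answer: yes no yes yes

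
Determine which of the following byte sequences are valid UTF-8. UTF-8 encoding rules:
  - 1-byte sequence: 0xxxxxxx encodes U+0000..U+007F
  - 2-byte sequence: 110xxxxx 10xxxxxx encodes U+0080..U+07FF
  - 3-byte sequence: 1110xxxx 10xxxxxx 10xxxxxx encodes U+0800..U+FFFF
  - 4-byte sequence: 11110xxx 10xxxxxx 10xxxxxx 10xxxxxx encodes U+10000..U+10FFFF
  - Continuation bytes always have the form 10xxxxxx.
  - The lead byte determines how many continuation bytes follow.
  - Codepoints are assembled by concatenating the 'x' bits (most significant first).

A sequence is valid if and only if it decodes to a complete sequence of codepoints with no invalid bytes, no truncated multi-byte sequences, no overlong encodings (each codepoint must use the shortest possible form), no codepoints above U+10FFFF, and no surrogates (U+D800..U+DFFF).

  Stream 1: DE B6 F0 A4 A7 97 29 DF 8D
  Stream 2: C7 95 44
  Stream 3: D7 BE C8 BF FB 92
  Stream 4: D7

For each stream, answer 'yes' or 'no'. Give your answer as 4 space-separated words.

Answer: yes yes no no

Derivation:
Stream 1: decodes cleanly. VALID
Stream 2: decodes cleanly. VALID
Stream 3: error at byte offset 4. INVALID
Stream 4: error at byte offset 1. INVALID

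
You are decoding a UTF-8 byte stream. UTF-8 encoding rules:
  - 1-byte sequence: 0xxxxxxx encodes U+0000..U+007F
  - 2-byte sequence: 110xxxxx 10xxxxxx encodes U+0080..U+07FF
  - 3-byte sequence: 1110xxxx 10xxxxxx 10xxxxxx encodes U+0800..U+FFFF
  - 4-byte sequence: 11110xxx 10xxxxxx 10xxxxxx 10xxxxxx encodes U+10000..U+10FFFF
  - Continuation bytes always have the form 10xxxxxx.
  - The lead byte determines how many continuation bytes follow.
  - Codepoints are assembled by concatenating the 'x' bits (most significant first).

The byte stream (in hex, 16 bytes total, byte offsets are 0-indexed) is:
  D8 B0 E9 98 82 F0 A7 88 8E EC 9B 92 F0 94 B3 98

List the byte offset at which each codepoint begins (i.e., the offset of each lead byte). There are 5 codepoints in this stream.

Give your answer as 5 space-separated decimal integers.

Byte[0]=D8: 2-byte lead, need 1 cont bytes. acc=0x18
Byte[1]=B0: continuation. acc=(acc<<6)|0x30=0x630
Completed: cp=U+0630 (starts at byte 0)
Byte[2]=E9: 3-byte lead, need 2 cont bytes. acc=0x9
Byte[3]=98: continuation. acc=(acc<<6)|0x18=0x258
Byte[4]=82: continuation. acc=(acc<<6)|0x02=0x9602
Completed: cp=U+9602 (starts at byte 2)
Byte[5]=F0: 4-byte lead, need 3 cont bytes. acc=0x0
Byte[6]=A7: continuation. acc=(acc<<6)|0x27=0x27
Byte[7]=88: continuation. acc=(acc<<6)|0x08=0x9C8
Byte[8]=8E: continuation. acc=(acc<<6)|0x0E=0x2720E
Completed: cp=U+2720E (starts at byte 5)
Byte[9]=EC: 3-byte lead, need 2 cont bytes. acc=0xC
Byte[10]=9B: continuation. acc=(acc<<6)|0x1B=0x31B
Byte[11]=92: continuation. acc=(acc<<6)|0x12=0xC6D2
Completed: cp=U+C6D2 (starts at byte 9)
Byte[12]=F0: 4-byte lead, need 3 cont bytes. acc=0x0
Byte[13]=94: continuation. acc=(acc<<6)|0x14=0x14
Byte[14]=B3: continuation. acc=(acc<<6)|0x33=0x533
Byte[15]=98: continuation. acc=(acc<<6)|0x18=0x14CD8
Completed: cp=U+14CD8 (starts at byte 12)

Answer: 0 2 5 9 12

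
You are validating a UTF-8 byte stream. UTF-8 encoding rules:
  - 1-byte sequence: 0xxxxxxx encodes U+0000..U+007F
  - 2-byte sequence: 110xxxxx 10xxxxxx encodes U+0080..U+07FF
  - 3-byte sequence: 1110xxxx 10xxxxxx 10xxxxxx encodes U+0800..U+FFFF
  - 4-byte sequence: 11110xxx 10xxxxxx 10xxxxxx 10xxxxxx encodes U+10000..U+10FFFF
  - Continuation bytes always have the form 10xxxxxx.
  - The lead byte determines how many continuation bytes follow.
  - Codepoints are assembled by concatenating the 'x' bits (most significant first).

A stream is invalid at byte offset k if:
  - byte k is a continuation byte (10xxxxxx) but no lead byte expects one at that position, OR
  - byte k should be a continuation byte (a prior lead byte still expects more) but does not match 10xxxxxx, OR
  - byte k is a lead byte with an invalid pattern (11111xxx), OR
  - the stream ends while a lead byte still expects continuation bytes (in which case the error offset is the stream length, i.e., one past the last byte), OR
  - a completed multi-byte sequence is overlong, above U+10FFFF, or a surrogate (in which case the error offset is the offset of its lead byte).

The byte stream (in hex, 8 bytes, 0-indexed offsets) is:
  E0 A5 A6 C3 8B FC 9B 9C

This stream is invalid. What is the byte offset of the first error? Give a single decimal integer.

Byte[0]=E0: 3-byte lead, need 2 cont bytes. acc=0x0
Byte[1]=A5: continuation. acc=(acc<<6)|0x25=0x25
Byte[2]=A6: continuation. acc=(acc<<6)|0x26=0x966
Completed: cp=U+0966 (starts at byte 0)
Byte[3]=C3: 2-byte lead, need 1 cont bytes. acc=0x3
Byte[4]=8B: continuation. acc=(acc<<6)|0x0B=0xCB
Completed: cp=U+00CB (starts at byte 3)
Byte[5]=FC: INVALID lead byte (not 0xxx/110x/1110/11110)

Answer: 5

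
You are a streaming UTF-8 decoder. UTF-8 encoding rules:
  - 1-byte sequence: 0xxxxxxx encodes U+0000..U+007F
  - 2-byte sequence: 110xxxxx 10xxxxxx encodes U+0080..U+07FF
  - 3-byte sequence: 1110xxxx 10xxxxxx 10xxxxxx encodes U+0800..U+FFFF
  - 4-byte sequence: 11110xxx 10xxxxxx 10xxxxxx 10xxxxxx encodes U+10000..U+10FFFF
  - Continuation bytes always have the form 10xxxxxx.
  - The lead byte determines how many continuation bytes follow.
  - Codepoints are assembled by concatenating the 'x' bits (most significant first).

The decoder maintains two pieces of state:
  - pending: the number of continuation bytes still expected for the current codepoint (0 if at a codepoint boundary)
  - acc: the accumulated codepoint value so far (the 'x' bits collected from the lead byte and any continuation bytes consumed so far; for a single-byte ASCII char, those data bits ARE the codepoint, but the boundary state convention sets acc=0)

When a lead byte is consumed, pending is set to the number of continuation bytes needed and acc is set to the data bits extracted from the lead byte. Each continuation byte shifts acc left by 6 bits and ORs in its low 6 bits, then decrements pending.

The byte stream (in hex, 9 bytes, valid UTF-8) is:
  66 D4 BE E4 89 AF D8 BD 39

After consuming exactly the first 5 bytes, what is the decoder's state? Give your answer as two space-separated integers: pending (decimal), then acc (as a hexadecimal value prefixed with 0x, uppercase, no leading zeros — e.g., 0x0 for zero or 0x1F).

Answer: 1 0x109

Derivation:
Byte[0]=66: 1-byte. pending=0, acc=0x0
Byte[1]=D4: 2-byte lead. pending=1, acc=0x14
Byte[2]=BE: continuation. acc=(acc<<6)|0x3E=0x53E, pending=0
Byte[3]=E4: 3-byte lead. pending=2, acc=0x4
Byte[4]=89: continuation. acc=(acc<<6)|0x09=0x109, pending=1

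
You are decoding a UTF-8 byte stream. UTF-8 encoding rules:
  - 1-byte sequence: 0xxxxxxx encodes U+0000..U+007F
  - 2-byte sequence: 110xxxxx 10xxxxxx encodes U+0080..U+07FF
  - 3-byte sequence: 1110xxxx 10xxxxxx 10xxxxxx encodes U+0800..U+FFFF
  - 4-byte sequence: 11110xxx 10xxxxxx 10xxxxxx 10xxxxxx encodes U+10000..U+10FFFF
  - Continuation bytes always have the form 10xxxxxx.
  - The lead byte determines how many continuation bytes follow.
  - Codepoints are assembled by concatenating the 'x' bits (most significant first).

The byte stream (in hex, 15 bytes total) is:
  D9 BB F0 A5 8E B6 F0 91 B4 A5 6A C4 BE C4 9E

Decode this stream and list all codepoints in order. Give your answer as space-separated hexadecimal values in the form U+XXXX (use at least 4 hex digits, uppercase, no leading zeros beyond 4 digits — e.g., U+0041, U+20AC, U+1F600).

Byte[0]=D9: 2-byte lead, need 1 cont bytes. acc=0x19
Byte[1]=BB: continuation. acc=(acc<<6)|0x3B=0x67B
Completed: cp=U+067B (starts at byte 0)
Byte[2]=F0: 4-byte lead, need 3 cont bytes. acc=0x0
Byte[3]=A5: continuation. acc=(acc<<6)|0x25=0x25
Byte[4]=8E: continuation. acc=(acc<<6)|0x0E=0x94E
Byte[5]=B6: continuation. acc=(acc<<6)|0x36=0x253B6
Completed: cp=U+253B6 (starts at byte 2)
Byte[6]=F0: 4-byte lead, need 3 cont bytes. acc=0x0
Byte[7]=91: continuation. acc=(acc<<6)|0x11=0x11
Byte[8]=B4: continuation. acc=(acc<<6)|0x34=0x474
Byte[9]=A5: continuation. acc=(acc<<6)|0x25=0x11D25
Completed: cp=U+11D25 (starts at byte 6)
Byte[10]=6A: 1-byte ASCII. cp=U+006A
Byte[11]=C4: 2-byte lead, need 1 cont bytes. acc=0x4
Byte[12]=BE: continuation. acc=(acc<<6)|0x3E=0x13E
Completed: cp=U+013E (starts at byte 11)
Byte[13]=C4: 2-byte lead, need 1 cont bytes. acc=0x4
Byte[14]=9E: continuation. acc=(acc<<6)|0x1E=0x11E
Completed: cp=U+011E (starts at byte 13)

Answer: U+067B U+253B6 U+11D25 U+006A U+013E U+011E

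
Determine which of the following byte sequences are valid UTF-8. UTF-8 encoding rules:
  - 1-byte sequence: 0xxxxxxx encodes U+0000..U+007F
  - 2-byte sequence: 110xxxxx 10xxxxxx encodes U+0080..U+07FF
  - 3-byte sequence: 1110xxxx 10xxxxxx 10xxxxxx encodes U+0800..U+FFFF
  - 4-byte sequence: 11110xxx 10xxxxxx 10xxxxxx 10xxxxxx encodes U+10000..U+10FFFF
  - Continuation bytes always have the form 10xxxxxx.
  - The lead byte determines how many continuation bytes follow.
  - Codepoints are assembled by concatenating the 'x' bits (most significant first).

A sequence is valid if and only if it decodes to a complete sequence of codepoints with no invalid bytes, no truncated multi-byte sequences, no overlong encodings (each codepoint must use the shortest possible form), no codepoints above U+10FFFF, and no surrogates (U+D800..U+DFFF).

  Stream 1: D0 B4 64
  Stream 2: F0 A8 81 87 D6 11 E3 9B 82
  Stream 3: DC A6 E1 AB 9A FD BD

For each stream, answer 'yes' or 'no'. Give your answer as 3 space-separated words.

Stream 1: decodes cleanly. VALID
Stream 2: error at byte offset 5. INVALID
Stream 3: error at byte offset 5. INVALID

Answer: yes no no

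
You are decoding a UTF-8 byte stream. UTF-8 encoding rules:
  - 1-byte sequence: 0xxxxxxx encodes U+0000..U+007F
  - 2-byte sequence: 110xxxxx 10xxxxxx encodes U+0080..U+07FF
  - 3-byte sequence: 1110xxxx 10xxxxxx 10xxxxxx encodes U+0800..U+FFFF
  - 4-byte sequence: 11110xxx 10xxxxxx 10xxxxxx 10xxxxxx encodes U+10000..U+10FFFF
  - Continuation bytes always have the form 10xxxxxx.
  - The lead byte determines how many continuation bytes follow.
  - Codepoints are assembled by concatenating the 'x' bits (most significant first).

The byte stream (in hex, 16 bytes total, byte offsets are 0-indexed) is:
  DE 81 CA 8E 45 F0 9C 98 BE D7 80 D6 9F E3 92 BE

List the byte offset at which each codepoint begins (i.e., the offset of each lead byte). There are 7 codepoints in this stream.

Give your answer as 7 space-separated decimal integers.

Answer: 0 2 4 5 9 11 13

Derivation:
Byte[0]=DE: 2-byte lead, need 1 cont bytes. acc=0x1E
Byte[1]=81: continuation. acc=(acc<<6)|0x01=0x781
Completed: cp=U+0781 (starts at byte 0)
Byte[2]=CA: 2-byte lead, need 1 cont bytes. acc=0xA
Byte[3]=8E: continuation. acc=(acc<<6)|0x0E=0x28E
Completed: cp=U+028E (starts at byte 2)
Byte[4]=45: 1-byte ASCII. cp=U+0045
Byte[5]=F0: 4-byte lead, need 3 cont bytes. acc=0x0
Byte[6]=9C: continuation. acc=(acc<<6)|0x1C=0x1C
Byte[7]=98: continuation. acc=(acc<<6)|0x18=0x718
Byte[8]=BE: continuation. acc=(acc<<6)|0x3E=0x1C63E
Completed: cp=U+1C63E (starts at byte 5)
Byte[9]=D7: 2-byte lead, need 1 cont bytes. acc=0x17
Byte[10]=80: continuation. acc=(acc<<6)|0x00=0x5C0
Completed: cp=U+05C0 (starts at byte 9)
Byte[11]=D6: 2-byte lead, need 1 cont bytes. acc=0x16
Byte[12]=9F: continuation. acc=(acc<<6)|0x1F=0x59F
Completed: cp=U+059F (starts at byte 11)
Byte[13]=E3: 3-byte lead, need 2 cont bytes. acc=0x3
Byte[14]=92: continuation. acc=(acc<<6)|0x12=0xD2
Byte[15]=BE: continuation. acc=(acc<<6)|0x3E=0x34BE
Completed: cp=U+34BE (starts at byte 13)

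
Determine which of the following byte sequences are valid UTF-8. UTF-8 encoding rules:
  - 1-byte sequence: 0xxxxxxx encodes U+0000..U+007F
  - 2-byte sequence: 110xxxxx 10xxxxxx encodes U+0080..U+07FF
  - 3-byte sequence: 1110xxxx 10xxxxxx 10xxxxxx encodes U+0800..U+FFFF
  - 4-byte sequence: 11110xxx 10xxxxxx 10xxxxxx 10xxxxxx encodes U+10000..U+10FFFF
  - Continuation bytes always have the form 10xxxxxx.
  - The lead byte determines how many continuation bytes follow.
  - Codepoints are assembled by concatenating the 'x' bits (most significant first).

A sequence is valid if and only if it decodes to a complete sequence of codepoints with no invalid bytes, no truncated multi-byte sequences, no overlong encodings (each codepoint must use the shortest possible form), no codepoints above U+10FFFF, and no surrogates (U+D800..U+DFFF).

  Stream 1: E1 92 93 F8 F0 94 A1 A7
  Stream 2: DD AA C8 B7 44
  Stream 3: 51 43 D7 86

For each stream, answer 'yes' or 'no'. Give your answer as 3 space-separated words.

Answer: no yes yes

Derivation:
Stream 1: error at byte offset 3. INVALID
Stream 2: decodes cleanly. VALID
Stream 3: decodes cleanly. VALID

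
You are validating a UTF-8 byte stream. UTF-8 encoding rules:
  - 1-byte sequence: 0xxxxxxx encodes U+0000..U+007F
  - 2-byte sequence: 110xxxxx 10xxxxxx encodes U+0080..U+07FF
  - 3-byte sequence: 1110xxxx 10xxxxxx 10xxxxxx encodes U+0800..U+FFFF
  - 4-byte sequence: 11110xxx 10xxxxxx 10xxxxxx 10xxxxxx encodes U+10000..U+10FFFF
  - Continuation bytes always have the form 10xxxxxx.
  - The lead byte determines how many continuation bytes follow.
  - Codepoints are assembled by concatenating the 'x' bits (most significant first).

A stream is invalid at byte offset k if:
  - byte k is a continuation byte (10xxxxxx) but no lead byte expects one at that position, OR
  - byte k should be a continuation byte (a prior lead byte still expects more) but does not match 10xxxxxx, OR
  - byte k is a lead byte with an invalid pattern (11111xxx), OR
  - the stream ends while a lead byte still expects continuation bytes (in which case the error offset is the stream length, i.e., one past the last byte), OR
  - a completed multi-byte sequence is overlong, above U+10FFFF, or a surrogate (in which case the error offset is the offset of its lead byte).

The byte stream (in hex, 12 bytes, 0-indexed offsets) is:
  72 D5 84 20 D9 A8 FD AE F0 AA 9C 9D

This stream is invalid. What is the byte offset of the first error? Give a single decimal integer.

Answer: 6

Derivation:
Byte[0]=72: 1-byte ASCII. cp=U+0072
Byte[1]=D5: 2-byte lead, need 1 cont bytes. acc=0x15
Byte[2]=84: continuation. acc=(acc<<6)|0x04=0x544
Completed: cp=U+0544 (starts at byte 1)
Byte[3]=20: 1-byte ASCII. cp=U+0020
Byte[4]=D9: 2-byte lead, need 1 cont bytes. acc=0x19
Byte[5]=A8: continuation. acc=(acc<<6)|0x28=0x668
Completed: cp=U+0668 (starts at byte 4)
Byte[6]=FD: INVALID lead byte (not 0xxx/110x/1110/11110)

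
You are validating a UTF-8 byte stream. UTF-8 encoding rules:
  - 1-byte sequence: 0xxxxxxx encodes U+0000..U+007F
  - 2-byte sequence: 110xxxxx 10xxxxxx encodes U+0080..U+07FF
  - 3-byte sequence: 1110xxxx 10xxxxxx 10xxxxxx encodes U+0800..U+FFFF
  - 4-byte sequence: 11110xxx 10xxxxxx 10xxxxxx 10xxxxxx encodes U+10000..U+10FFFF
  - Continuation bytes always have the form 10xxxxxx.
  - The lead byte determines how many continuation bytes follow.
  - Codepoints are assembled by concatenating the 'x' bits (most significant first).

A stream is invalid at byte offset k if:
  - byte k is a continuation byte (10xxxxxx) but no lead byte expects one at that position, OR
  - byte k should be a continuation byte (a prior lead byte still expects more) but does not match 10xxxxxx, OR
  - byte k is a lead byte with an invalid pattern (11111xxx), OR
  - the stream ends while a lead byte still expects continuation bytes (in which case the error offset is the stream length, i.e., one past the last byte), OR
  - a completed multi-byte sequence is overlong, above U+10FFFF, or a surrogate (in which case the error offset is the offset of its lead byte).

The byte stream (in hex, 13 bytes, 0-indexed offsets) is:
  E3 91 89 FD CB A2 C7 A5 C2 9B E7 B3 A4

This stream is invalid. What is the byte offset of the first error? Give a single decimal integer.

Answer: 3

Derivation:
Byte[0]=E3: 3-byte lead, need 2 cont bytes. acc=0x3
Byte[1]=91: continuation. acc=(acc<<6)|0x11=0xD1
Byte[2]=89: continuation. acc=(acc<<6)|0x09=0x3449
Completed: cp=U+3449 (starts at byte 0)
Byte[3]=FD: INVALID lead byte (not 0xxx/110x/1110/11110)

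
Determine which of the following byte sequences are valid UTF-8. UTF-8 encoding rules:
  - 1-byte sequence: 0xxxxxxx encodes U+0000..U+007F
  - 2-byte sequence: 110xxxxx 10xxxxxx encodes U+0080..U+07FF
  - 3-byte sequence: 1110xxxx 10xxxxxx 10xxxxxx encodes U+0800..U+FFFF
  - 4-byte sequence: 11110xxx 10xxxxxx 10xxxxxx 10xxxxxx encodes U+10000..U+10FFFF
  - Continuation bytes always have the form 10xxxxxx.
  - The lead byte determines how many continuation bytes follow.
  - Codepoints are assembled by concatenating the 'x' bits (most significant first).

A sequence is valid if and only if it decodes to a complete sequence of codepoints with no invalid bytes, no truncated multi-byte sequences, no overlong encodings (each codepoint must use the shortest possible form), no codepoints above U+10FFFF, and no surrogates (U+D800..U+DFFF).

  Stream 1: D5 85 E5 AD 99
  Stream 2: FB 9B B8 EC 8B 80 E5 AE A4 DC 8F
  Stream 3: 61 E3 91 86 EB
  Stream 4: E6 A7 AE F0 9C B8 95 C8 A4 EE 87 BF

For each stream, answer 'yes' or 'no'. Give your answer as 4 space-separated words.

Answer: yes no no yes

Derivation:
Stream 1: decodes cleanly. VALID
Stream 2: error at byte offset 0. INVALID
Stream 3: error at byte offset 5. INVALID
Stream 4: decodes cleanly. VALID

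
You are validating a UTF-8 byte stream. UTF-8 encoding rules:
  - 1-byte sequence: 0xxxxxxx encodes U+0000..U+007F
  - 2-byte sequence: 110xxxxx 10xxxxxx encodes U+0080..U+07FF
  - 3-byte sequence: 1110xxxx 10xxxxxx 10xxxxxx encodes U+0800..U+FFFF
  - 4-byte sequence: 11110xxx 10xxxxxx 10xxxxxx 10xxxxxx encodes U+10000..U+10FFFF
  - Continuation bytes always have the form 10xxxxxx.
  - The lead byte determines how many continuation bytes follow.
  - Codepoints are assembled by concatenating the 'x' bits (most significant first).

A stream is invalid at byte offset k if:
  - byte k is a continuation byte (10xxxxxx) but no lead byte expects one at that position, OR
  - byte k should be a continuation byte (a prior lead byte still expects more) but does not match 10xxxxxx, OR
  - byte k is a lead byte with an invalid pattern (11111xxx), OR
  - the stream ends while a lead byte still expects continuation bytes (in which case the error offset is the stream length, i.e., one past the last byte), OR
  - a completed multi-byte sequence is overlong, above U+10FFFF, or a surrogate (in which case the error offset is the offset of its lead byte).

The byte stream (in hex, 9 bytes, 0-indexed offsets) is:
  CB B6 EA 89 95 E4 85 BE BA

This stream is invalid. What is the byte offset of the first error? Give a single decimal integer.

Byte[0]=CB: 2-byte lead, need 1 cont bytes. acc=0xB
Byte[1]=B6: continuation. acc=(acc<<6)|0x36=0x2F6
Completed: cp=U+02F6 (starts at byte 0)
Byte[2]=EA: 3-byte lead, need 2 cont bytes. acc=0xA
Byte[3]=89: continuation. acc=(acc<<6)|0x09=0x289
Byte[4]=95: continuation. acc=(acc<<6)|0x15=0xA255
Completed: cp=U+A255 (starts at byte 2)
Byte[5]=E4: 3-byte lead, need 2 cont bytes. acc=0x4
Byte[6]=85: continuation. acc=(acc<<6)|0x05=0x105
Byte[7]=BE: continuation. acc=(acc<<6)|0x3E=0x417E
Completed: cp=U+417E (starts at byte 5)
Byte[8]=BA: INVALID lead byte (not 0xxx/110x/1110/11110)

Answer: 8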